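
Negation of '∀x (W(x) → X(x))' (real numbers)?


Original: ∀x (W(x) → X(x))
Rule: ¬∀→∃, ¬∃→∀, negate predicate.
Negation: ∃x (W(x) ∧ ¬X(x))

∃x (W(x) ∧ ¬X(x))


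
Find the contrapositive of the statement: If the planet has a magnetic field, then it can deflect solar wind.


Original: If the planet has a magnetic field, then it can deflect solar wind
Contrapositive: If ¬Q, then ¬P
Negate Q: not (it can deflect solar wind)
Negate P: not (the planet has a magnetic field)

If not (it can deflect solar wind), then not (the planet has a magnetic field).


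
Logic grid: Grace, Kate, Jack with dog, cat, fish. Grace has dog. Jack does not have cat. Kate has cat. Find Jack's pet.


From clues:
  Grace → dog
  Kate → cat
By elimination, Jack gets the remaining.

fish


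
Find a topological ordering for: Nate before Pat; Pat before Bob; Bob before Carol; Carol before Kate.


Constraints: Nate before Pat; Pat before Bob; Bob before Carol; Carol before Kate
Method: repeatedly schedule the remaining task that has no remaining task required before it.
  Step 1: remaining {Carol, Nate, Bob, Pat, Kate}; every task except Nate still has a predecessor pending → schedule Nate.
  Step 2: remaining {Carol, Bob, Pat, Kate}; every task except Pat still has a predecessor pending → schedule Pat.
  Step 3: remaining {Carol, Bob, Kate}; every task except Bob still has a predecessor pending → schedule Bob.
  Step 4: remaining {Carol, Kate}; every task except Carol still has a predecessor pending → schedule Carol.
  Step 5: only Kate remains → schedule Kate.
Resulting order:

Nate → Pat → Bob → Carol → Kate


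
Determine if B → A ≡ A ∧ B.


Expression 1: B → A
Expression 2: A ∧ B
Truth table (B A | Expr1 Expr2):
  T T |   T     T
  T F |   F     F
  F T |   T     F   ← differ
  F F |   T     F   ← differ
Counterexample: B=F, A=T gives Expr1 = T but Expr2 = F, so the expressions are NOT logically equivalent.

No


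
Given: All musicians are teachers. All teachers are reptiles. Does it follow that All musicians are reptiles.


Premise 1: All musicians are teachers.
Premise 2: All teachers are reptiles.
Conclusion: All musicians are reptiles.
Barbara syllogism (AAA-1): All A are B, All B are C → All A are C.
Middle term (teachers) distributed in premise 2.

Valid


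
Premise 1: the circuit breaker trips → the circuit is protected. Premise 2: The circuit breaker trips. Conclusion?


Modus ponens: P → Q, P ⊢ Q
P: the circuit breaker trips
Q: the circuit is protected
We have P → Q and P is true.
By modus ponens, Q must be true.

The circuit is protected


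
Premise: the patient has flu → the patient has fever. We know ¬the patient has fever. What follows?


Modus tollens: P → Q, ¬Q ⊢ ¬P
P: the patient has flu
Q: the patient has fever
We have P → Q and Q is false.
By modus tollens, P must be false.

It is not the case that the patient has flu


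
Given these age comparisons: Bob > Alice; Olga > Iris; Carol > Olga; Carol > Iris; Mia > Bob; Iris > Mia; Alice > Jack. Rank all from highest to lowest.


Constraints: Bob > Alice; Olga > Iris; Carol > Olga; Carol > Iris; Mia > Bob; Iris > Mia; Alice > Jack
Method: at each step, the next-highest is the one remaining person who never appears on the smaller side of a constraint between remaining people.
  Step 1: remaining {Iris, Jack, Alice, Mia, Bob, Olga, Carol}; on the smaller side: {Iris, Jack, Alice, Mia, Bob, Olga} → Carol is next (Carol > Olga; Carol > Iris).
  Step 2: remaining {Iris, Jack, Alice, Mia, Bob, Olga}; on the smaller side: {Iris, Jack, Alice, Mia, Bob} → Olga is next (Olga > Iris).
  Step 3: remaining {Iris, Jack, Alice, Mia, Bob}; on the smaller side: {Jack, Alice, Mia, Bob} → Iris is next (Iris > Mia).
  Step 4: remaining {Jack, Alice, Mia, Bob}; on the smaller side: {Jack, Alice, Bob} → Mia is next (Mia > Bob).
  Step 5: remaining {Jack, Alice, Bob}; on the smaller side: {Jack, Alice} → Bob is next (Bob > Alice).
  Step 6: remaining {Jack, Alice}; on the smaller side: {Jack} → Alice is next (Alice > Jack).
  Step 7: only Jack remains → lowest.
Final ranking (highest to lowest):

Carol > Olga > Iris > Mia > Bob > Alice > Jack


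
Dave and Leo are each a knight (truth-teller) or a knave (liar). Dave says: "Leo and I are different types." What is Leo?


Dave says: "Leo and I are different types."
Case 1: Dave is a Knight (truth-teller)
  Statement is true → they ARE different → Leo is a Knave
Case 2: Dave is a Knave (liar)
  Statement is false → they are NOT different → Leo is a Knave
In both cases, Leo is a Knave.

Knave


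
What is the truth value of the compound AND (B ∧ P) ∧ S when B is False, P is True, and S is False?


B = False, P = True, S = False
Step 1: B ∧ P = False AND True = False
Step 2: False ∧ S = False AND False = False
AND is true only when ALL operands are true.

False


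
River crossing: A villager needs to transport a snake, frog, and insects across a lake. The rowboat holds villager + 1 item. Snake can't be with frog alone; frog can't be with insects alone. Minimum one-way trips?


1. villager+frog → 2. villager ← 3. villager+snake → 4. villager+frog ← 5. villager+insects → 6. villager ← 7. villager+frog →
Minimum trips = 7

7


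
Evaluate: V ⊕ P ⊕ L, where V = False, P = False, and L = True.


V = False, P = False, L = True
Step 1: V ⊕ P = False XOR False = False
Step 2: False ⊕ L = False XOR True = True
XOR is true when an odd number of operands are true.

True


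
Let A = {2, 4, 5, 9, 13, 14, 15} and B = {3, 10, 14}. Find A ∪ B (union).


A = {2, 4, 5, 9, 13, 14, 15}
B = {3, 10, 14}
Operation: union
All elements combined: 2, 3, 4, 5, 9, 10, 13, 14, 15

{2, 3, 4, 5, 9, 10, 13, 14, 15}


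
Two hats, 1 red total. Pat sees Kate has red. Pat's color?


Total red = 1, Kate = red
Red accounted for: 1
Remaining for Pat: 0
Pat's hat is blue.

blue


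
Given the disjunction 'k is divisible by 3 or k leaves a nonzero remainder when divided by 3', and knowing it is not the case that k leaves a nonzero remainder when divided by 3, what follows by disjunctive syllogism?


Disjunctive syllogism: P ∨ Q, ¬P ⊢ Q
Disjunction: k is divisible by 3 ∨ k leaves a nonzero remainder when divided by 3
We know it is not the case that k leaves a nonzero remainder when divided by 3.
By disjunctive syllogism, the other disjunct must be true.

k is divisible by 3


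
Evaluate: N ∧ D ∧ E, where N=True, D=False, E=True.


N = True, D = False, E = True
Expression: N ∧ D ∧ E
Step 1: N ∧ D = True AND False = False
Step 2: (False) ∧ E = False AND True = False

False


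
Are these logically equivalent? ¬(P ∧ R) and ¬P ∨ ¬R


Expression 1: ¬(P ∧ R)
Expression 2: ¬P ∨ ¬R
Truth table (P R | Expr1 Expr2):
  T T |   F     F
  T F |   T     T
  F T |   T     T
  F F |   T     T
All 4 rows agree, so the expressions are logically equivalent.

Yes


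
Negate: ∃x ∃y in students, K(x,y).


Original: ∃x ∃y K(x,y)
Rule: ¬∀→∃, ¬∃→∀, negate predicate.
Negation: ∀x ∀y ¬K(x,y)

∀x ∀y ¬K(x,y)


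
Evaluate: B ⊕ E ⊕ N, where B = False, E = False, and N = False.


B = False, E = False, N = False
Step 1: B ⊕ E = False XOR False = False
Step 2: False ⊕ N = False XOR False = False
XOR is true when an odd number of operands are true.

False


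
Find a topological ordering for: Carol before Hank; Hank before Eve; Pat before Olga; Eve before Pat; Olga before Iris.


Constraints: Carol before Hank; Hank before Eve; Pat before Olga; Eve before Pat; Olga before Iris
Method: repeatedly schedule the remaining task that has no remaining task required before it.
  Step 1: remaining {Carol, Eve, Olga, Pat, Iris, Hank}; every task except Carol still has a predecessor pending → schedule Carol.
  Step 2: remaining {Eve, Olga, Pat, Iris, Hank}; every task except Hank still has a predecessor pending → schedule Hank.
  Step 3: remaining {Eve, Olga, Pat, Iris}; every task except Eve still has a predecessor pending → schedule Eve.
  Step 4: remaining {Olga, Pat, Iris}; every task except Pat still has a predecessor pending → schedule Pat.
  Step 5: remaining {Olga, Iris}; every task except Olga still has a predecessor pending → schedule Olga.
  Step 6: only Iris remains → schedule Iris.
Resulting order:

Carol → Hank → Eve → Pat → Olga → Iris


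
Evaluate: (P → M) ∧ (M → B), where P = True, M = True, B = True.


P = True, M = True, B = True
Step 1: P → M is false only when P=True and M=False. Result: True
Step 2: M → B is false only when M=True and B=False. Result: True
Step 3: True ∧ True = True

True


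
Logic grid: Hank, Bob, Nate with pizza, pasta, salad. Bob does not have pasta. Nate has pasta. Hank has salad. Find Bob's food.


From clues:
  Nate → pasta
  Hank → salad
By elimination, Bob gets the remaining.

pizza


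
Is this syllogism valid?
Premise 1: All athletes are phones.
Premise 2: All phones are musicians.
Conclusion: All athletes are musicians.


Premise 1: All athletes are phones.
Premise 2: All phones are musicians.
Conclusion: All athletes are musicians.
Barbara syllogism (AAA-1): All A are B, All B are C → All A are C.
Middle term (phones) distributed in premise 2.

Valid


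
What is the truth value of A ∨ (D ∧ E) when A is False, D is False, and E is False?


A = False, D = False, E = False
Step 1: D ∧ E = False AND False = False
Step 2: A ∨ False = False OR False = False
AND evaluated first (higher precedence); then OR applied.

False


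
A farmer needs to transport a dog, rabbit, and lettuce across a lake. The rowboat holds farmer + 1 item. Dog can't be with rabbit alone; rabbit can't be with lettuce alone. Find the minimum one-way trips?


1. farmer+rabbit → 2. farmer ← 3. farmer+dog → 4. farmer+rabbit ← 5. farmer+lettuce → 6. farmer ← 7. farmer+rabbit →
Minimum trips = 7

7


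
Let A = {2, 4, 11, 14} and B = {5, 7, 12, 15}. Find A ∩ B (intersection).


A = {2, 4, 11, 14}
B = {5, 7, 12, 15}
Operation: intersection
Elements in both: none

∅


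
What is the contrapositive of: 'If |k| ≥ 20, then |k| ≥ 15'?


Original: If |k| ≥ 20, then |k| ≥ 15
Contrapositive: If ¬Q, then ¬P
Negate Q: not (|k| ≥ 15)
Negate P: not (|k| ≥ 20)

If not (|k| ≥ 15), then not (|k| ≥ 20).


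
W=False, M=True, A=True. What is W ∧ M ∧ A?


W = False, M = True, A = True
Expression: W ∧ M ∧ A
Step 1: W ∧ M = False AND True = False
Step 2: (False) ∧ A = False AND True = False

False


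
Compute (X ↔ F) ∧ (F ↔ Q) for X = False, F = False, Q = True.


X = False, F = False, Q = True
Step 1: X ↔ F is true when X and F have the same value. Result: True
Step 2: F ↔ Q is true when F and Q have the same value. Result: False
Step 3: True ∧ False = False

False


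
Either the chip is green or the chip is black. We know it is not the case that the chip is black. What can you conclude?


Disjunctive syllogism: P ∨ Q, ¬P ⊢ Q
Disjunction: the chip is green ∨ the chip is black
We know it is not the case that the chip is black.
By disjunctive syllogism, the other disjunct must be true.

The chip is green


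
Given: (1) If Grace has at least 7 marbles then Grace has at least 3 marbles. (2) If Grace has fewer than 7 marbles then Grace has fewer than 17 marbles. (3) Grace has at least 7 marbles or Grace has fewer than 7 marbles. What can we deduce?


Constructive dilemma: (P → Q) ∧ (R → S), P ∨ R ⊢ Q ∨ S
Premise 1: Grace has at least 7 marbles → Grace has at least 3 marbles
Premise 2: Grace has fewer than 7 marbles → Grace has fewer than 17 marbles
Premise 3: Grace has at least 7 marbles ∨ Grace has fewer than 7 marbles
Case 1: Assuming Grace has at least 7 marbles, then by Premise 1, Grace has at least 3 marbles.
Case 2: Assuming Grace has fewer than 7 marbles, then by Premise 2, Grace has fewer than 17 marbles.
Since one of Grace has at least 7 marbles or Grace has fewer than 7 marbles must hold, we get Grace has at least 3 marbles or Grace has fewer than 17 marbles.

Grace has at least 3 marbles or Grace has fewer than 17 marbles.


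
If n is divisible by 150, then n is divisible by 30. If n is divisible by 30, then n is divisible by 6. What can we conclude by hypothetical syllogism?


Hypothetical syllogism: P → Q, Q → R ⊢ P → R
Premise 1: n is divisible by 150 → n is divisible by 30
Premise 2: n is divisible by 30 → n is divisible by 6
Chain the implications: the middle term (n is divisible by 30) links the two.
Conclusion: If n is divisible by 150, then n is divisible by 6.

If n is divisible by 150, then n is divisible by 6.


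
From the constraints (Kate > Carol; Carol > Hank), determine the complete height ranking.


Constraints: Kate > Carol; Carol > Hank
Method: at each step, the next-highest is the one remaining person who never appears on the smaller side of a constraint between remaining people.
  Step 1: remaining {Kate, Carol, Hank}; on the smaller side: {Carol, Hank} → Kate is next (Kate > Carol).
  Step 2: remaining {Carol, Hank}; on the smaller side: {Hank} → Carol is next (Carol > Hank).
  Step 3: only Hank remains → lowest.
Final ranking (highest to lowest):

Kate > Carol > Hank


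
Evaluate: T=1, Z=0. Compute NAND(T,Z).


T AND Z = 0
NOT(0) = 1

1


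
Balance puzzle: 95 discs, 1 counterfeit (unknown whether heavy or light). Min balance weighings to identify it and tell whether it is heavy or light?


Let n = 95. 190 possibilities (n discs × lighter/heavier); each weighing has 3 outcomes.
Bound for k weighings: say the first weighing puts j discs on each pan. If it tips, the 2j weighed discs remain suspects (each with a known direction) and k-1 weighings give 3^(k-1) outcomes; 3^(k-1) is odd, so 2j ≤ 3^(k-1) - 1. If it balances, the n - 2j unweighed discs remain with direction unknown: 2(n - 2j) ≤ 3^(k-1) - 1 by the same parity argument. Adding, n ≤ (3^(k-1) - 1) + (3^(k-1) - 1)/2 = (3^k - 3)/2, and the classical three-group strategy achieves this (3 discs in 2 weighings, 12 in 3, 39 in 4, 120 in 5).
So we need the smallest k with (3^k - 3)/2 ≥ 95.
k = 4: (3^4 - 3)/2 = 39 < 95 ✗
k = 5: (3^5 - 3)/2 = 120 ≥ 95 ✓

5


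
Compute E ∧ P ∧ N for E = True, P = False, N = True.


E = True, P = False, N = True
Step 1: E ∧ P = True AND False = False
Step 2: (False) ∧ N = (False) AND True = False
AND is true only when ALL operands are true.

False


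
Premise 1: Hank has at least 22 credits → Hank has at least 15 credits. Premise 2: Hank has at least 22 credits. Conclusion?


Modus ponens: P → Q, P ⊢ Q
P: Hank has at least 22 credits
Q: Hank has at least 15 credits
We have P → Q and P is true.
By modus ponens, Q must be true.

Hank has at least 15 credits


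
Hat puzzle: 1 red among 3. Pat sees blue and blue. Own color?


Total red = 1, seen red = 0
Own red = 1 - 0 = 1
Pat's hat is red.

red


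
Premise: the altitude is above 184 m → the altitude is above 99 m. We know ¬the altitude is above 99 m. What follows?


Modus tollens: P → Q, ¬Q ⊢ ¬P
P: the altitude is above 184 m
Q: the altitude is above 99 m
We have P → Q and Q is false.
By modus tollens, P must be false.

It is not the case that the altitude is above 184 m


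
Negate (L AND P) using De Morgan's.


De Morgan's law: ¬(P ∧ Q) ≡ ¬P ∨ ¬Q
¬(L ∧ P) = ¬L ∨ ¬P

¬L ∨ ¬P


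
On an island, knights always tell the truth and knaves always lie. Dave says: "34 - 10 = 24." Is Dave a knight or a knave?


Statement: "34 - 10 = 24."
Actual: 34 - 10 = 24
Claimed: 24
Statement is TRUE → Dave tells the truth → Knight

Knight


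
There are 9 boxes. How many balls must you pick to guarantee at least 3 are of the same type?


Pigeonhole: to guarantee k in one of n categories, need (k-1)×n + 1.
k = 3, n = 9
Minimum = (3-1) × 9 + 1 = 2 × 9 + 1

19


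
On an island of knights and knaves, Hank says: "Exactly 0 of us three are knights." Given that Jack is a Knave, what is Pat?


Hank claims exactly 0 knights among Hank, Jack, Pat.
Given: Jack is a Knave.

Case 1: Hank is a Knight (tells truth)
  Then exactly 0 of the three are knights.
  Counting Hank, Jack: 1 knight(s) so far. Need -1 more → impossible.
Case 2: Hank is a Knave (lies)
  Then the count is NOT 0.
  If Pat = Knave, count = 0 = 0 → claim would be true, contradicts lie.
  If Pat = Knight, count = 1 ≠ 0 → lie confirmed ✓

Pat is a Knight.

Knight


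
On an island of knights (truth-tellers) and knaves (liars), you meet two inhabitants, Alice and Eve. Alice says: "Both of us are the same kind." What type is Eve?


Alice says: "Both of us are the same kind."
Case 1: Alice is a Knight (truth-teller)
  Statement is true → they ARE the same → Eve is also a Knight
Case 2: Alice is a Knave (liar)
  Statement is false → they are NOT the same → Eve is a Knight
In both cases, Eve is a Knight.

Knight


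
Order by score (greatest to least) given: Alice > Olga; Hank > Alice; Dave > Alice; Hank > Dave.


Constraints: Alice > Olga; Hank > Alice; Dave > Alice; Hank > Dave
Method: at each step, the next-highest is the one remaining person who never appears on the smaller side of a constraint between remaining people.
  Step 1: remaining {Olga, Hank, Dave, Alice}; on the smaller side: {Olga, Dave, Alice} → Hank is next (Hank > Alice; Hank > Dave).
  Step 2: remaining {Olga, Dave, Alice}; on the smaller side: {Olga, Alice} → Dave is next (Dave > Alice).
  Step 3: remaining {Olga, Alice}; on the smaller side: {Olga} → Alice is next (Alice > Olga).
  Step 4: only Olga remains → lowest.
Final ranking (highest to lowest):

Hank > Dave > Alice > Olga


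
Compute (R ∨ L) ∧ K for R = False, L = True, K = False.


R = False, L = True, K = False
Step 1: R ∨ L = False OR True = True
Step 2: True ∧ K = True AND False = False
OR is true when at least one operand is true; AND requires both.

False


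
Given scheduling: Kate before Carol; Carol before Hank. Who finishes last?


Constraints: Kate before Carol; Carol before Hank
The last task can have nothing scheduled after it, so it must never appear on the left of a 'before'.
Tasks appearing before some other task: Kate, Carol.
The only task not in that list is Hank → it is last.

Hank


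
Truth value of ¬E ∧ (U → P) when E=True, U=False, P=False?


E = True, U = False, P = False
Expression: ¬E ∧ (U → P)
Step 1: ¬E = NOT True = False
Step 2: U → P = False → False (false only if U=True, P=False) = True
Step 3: (False) ∧ (True) = False AND True = False

False


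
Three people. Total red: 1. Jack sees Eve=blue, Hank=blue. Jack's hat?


Total red = 1, seen red = 0
Own red = 1 - 0 = 1
Jack's hat is red.

red


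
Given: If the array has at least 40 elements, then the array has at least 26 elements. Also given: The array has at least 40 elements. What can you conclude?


Modus ponens: P → Q, P ⊢ Q
P: the array has at least 40 elements
Q: the array has at least 26 elements
We have P → Q and P is true.
By modus ponens, Q must be true.

The array has at least 26 elements


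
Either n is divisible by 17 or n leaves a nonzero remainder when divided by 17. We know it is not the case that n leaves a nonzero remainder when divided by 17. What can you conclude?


Disjunctive syllogism: P ∨ Q, ¬P ⊢ Q
Disjunction: n is divisible by 17 ∨ n leaves a nonzero remainder when divided by 17
We know it is not the case that n leaves a nonzero remainder when divided by 17.
By disjunctive syllogism, the other disjunct must be true.

n is divisible by 17


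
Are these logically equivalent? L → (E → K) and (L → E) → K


Expression 1: L → (E → K)
Expression 2: (L → E) → K
Truth table (L E K | Expr1 Expr2):
  T T T |   T     T
  T T F |   F     F
  T F T |   T     T
  T F F |   T     T
  F T T |   T     T
  F T F |   T     F   ← differ
  F F T |   T     T
  F F F |   T     F   ← differ
Counterexample: L=F, E=T, K=F gives Expr1 = T but Expr2 = F, so the expressions are NOT logically equivalent.

No


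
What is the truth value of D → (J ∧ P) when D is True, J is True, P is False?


D = True, J = True, P = False
Step 1: J ∧ P = True AND False = False
Step 2: D → (False): false only when D=True and consequent=False.
Result: False

False


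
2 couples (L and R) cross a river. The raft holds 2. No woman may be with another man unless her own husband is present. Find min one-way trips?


Label couples L and R.
1. WL+WR → (far: WL,WR; near: HL,HR)
2. WL ←   (far: WR; near: HL,HR,WL)
3. HL+HR → (far: HL,HR,WR; near: WL)
4. HL ←   (far: HR,WR; near: HL,WL)  — HL returns, since WL is alone on near bank
5. HL+WL → (far: all four; near: empty)
Every state respects the constraint.
Minimum trips = 5

5


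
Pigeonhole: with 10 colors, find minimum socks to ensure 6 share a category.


Pigeonhole: to guarantee k in one of n categories, need (k-1)×n + 1.
k = 6, n = 10
Minimum = (6-1) × 10 + 1 = 5 × 10 + 1

51


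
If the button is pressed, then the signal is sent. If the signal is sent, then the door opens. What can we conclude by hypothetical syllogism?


Hypothetical syllogism: P → Q, Q → R ⊢ P → R
Premise 1: the button is pressed → the signal is sent
Premise 2: the signal is sent → the door opens
Chain the implications: the middle term (the signal is sent) links the two.
Conclusion: If the button is pressed, then the door opens.

If the button is pressed, then the door opens.


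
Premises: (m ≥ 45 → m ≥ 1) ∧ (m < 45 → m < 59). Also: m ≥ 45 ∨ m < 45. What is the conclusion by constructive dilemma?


Constructive dilemma: (P → Q) ∧ (R → S), P ∨ R ⊢ Q ∨ S
Premise 1: m ≥ 45 → m ≥ 1
Premise 2: m < 45 → m < 59
Premise 3: m ≥ 45 ∨ m < 45
Case 1: Assuming m ≥ 45, then by Premise 1, m ≥ 1.
Case 2: Assuming m < 45, then by Premise 2, m < 59.
Since one of m ≥ 45 or m < 45 must hold, we get m ≥ 1 or m < 59.

m ≥ 1 or m < 59.


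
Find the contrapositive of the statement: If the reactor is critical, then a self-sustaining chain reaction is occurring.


Original: If the reactor is critical, then a self-sustaining chain reaction is occurring
Contrapositive: If ¬Q, then ¬P
Negate Q: not (a self-sustaining chain reaction is occurring)
Negate P: not (the reactor is critical)

If not (a self-sustaining chain reaction is occurring), then not (the reactor is critical).


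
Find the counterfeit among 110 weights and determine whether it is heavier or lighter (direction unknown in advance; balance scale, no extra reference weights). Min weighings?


Let n = 110. 220 possibilities (n weights × lighter/heavier); each weighing has 3 outcomes.
Bound for k weighings: say the first weighing puts j weights on each pan. If it tips, the 2j weighed weights remain suspects (each with a known direction) and k-1 weighings give 3^(k-1) outcomes; 3^(k-1) is odd, so 2j ≤ 3^(k-1) - 1. If it balances, the n - 2j unweighed weights remain with direction unknown: 2(n - 2j) ≤ 3^(k-1) - 1 by the same parity argument. Adding, n ≤ (3^(k-1) - 1) + (3^(k-1) - 1)/2 = (3^k - 3)/2, and the classical three-group strategy achieves this (3 weights in 2 weighings, 12 in 3, 39 in 4, 120 in 5).
So we need the smallest k with (3^k - 3)/2 ≥ 110.
k = 4: (3^4 - 3)/2 = 39 < 110 ✗
k = 5: (3^5 - 3)/2 = 120 ≥ 110 ✓

5


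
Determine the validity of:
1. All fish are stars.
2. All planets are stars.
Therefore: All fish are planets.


Premise 1: All fish are stars.
Premise 2: All planets are stars.
Conclusion: All fish are planets.
Fallacy: undistributed middle. stars is predicate in both.
Counterexample: fish and planets could be disjoint subsets of stars.

Invalid


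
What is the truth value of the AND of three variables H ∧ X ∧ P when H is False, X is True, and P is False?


H = False, X = True, P = False
Step 1: H ∧ X = False AND True = False
Step 2: (False) ∧ P = (False) AND False = False
AND is true only when ALL operands are true.

False


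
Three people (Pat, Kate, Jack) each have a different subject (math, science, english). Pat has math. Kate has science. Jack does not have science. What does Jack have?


From clues:
  Kate → science
  Pat → math
By elimination, Jack gets the remaining.

english


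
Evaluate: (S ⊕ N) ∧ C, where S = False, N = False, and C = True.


S = False, N = False, C = True
Step 1: S ⊕ N = False XOR False = False
Step 2: False ∧ C = False AND True = False
XOR true when exactly one of S,N is true; then AND with C.

False


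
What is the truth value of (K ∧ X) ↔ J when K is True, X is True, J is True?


K = True, X = True, J = True
Step 1: K ∧ X = True AND True = True
Step 2: (True) ↔ J: true when both sides have same truth value.
Result: True ↔ True = True

True


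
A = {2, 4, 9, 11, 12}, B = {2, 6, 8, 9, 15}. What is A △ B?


A = {2, 4, 9, 11, 12}
B = {2, 6, 8, 9, 15}
Operation: symmetric difference
In A only: [4, 11, 12], in B only: [6, 8, 15]

{4, 6, 8, 11, 12, 15}


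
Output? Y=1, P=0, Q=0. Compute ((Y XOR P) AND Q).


Y XOR P = 1^0 = 1
1 AND 0 = 0

0


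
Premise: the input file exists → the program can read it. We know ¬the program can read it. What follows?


Modus tollens: P → Q, ¬Q ⊢ ¬P
P: the input file exists
Q: the program can read it
We have P → Q and Q is false.
By modus tollens, P must be false.

It is not the case that the input file exists


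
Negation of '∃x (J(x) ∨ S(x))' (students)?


Original: ∃x (J(x) ∨ S(x))
Rule: ¬∀→∃, ¬∃→∀, negate predicate.
Negation: ∀x (¬J(x) ∧ ¬S(x))

∀x (¬J(x) ∧ ¬S(x))


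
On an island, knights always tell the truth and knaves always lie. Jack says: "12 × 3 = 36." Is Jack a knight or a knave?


Statement: "12 × 3 = 36."
Actual: 12 × 3 = 36
Claimed: 36
Statement is TRUE → Jack tells the truth → Knight

Knight


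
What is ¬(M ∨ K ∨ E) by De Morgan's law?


De Morgan's law: ¬(P ∨ Q ∨ R) ≡ ¬P ∧ ¬Q ∧ ¬R
¬(M ∨ K ∨ E) = ¬M ∧ ¬K ∧ ¬E

¬M ∧ ¬K ∧ ¬E


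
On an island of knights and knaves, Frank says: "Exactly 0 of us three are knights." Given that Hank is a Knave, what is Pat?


Frank claims exactly 0 knights among Frank, Hank, Pat.
Given: Hank is a Knave.

Case 1: Frank is a Knight (tells truth)
  Then exactly 0 of the three are knights.
  Counting Frank, Hank: 1 knight(s) so far. Need -1 more → impossible.
Case 2: Frank is a Knave (lies)
  Then the count is NOT 0.
  If Pat = Knave, count = 0 = 0 → claim would be true, contradicts lie.
  If Pat = Knight, count = 1 ≠ 0 → lie confirmed ✓

Pat is a Knight.

Knight


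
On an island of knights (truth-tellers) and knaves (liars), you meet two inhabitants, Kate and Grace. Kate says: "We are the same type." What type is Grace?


Kate says: "We are the same type."
Case 1: Kate is a Knight (truth-teller)
  Statement is true → they ARE the same → Grace is also a Knight
Case 2: Kate is a Knave (liar)
  Statement is false → they are NOT the same → Grace is a Knight
In both cases, Grace is a Knight.

Knight


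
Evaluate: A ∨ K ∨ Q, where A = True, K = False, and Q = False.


A = True, K = False, Q = False
Step 1: A ∨ K = True OR False = True
Step 2: True ∨ Q = True OR False = True
OR is true when at least one operand is true.

True


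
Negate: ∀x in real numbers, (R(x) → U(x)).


Original: ∀x (R(x) → U(x))
Rule: ¬∀→∃, ¬∃→∀, negate predicate.
Negation: ∃x (R(x) ∧ ¬U(x))

∃x (R(x) ∧ ¬U(x))


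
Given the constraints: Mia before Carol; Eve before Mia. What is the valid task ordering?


Constraints: Mia before Carol; Eve before Mia
Method: repeatedly schedule the remaining task that has no remaining task required before it.
  Step 1: remaining {Mia, Carol, Eve}; every task except Eve still has a predecessor pending → schedule Eve.
  Step 2: remaining {Mia, Carol}; every task except Mia still has a predecessor pending → schedule Mia.
  Step 3: only Carol remains → schedule Carol.
Resulting order:

Eve → Mia → Carol


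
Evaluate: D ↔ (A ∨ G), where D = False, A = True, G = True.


D = False, A = True, G = True
Step 1: A ∨ G = True OR True = True
Step 2: D ↔ (True): true when both sides have same truth value.
Result: False ↔ True = False

False


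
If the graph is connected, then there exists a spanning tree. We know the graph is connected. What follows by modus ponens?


Modus ponens: P → Q, P ⊢ Q
P: the graph is connected
Q: there exists a spanning tree
We have P → Q and P is true.
By modus ponens, Q must be true.

There exists a spanning tree


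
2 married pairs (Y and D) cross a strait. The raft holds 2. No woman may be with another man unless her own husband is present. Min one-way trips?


Label couples Y and D.
1. WY+WD → (far: WY,WD; near: HY,HD)
2. WY ←   (far: WD; near: HY,HD,WY)
3. HY+HD → (far: HY,HD,WD; near: WY)
4. HY ←   (far: HD,WD; near: HY,WY)  — HY returns, since WY is alone on near bank
5. HY+WY → (far: all four; near: empty)
Every state respects the constraint.
Minimum trips = 5

5


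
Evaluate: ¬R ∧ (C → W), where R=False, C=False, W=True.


R = False, C = False, W = True
Expression: ¬R ∧ (C → W)
Step 1: ¬R = NOT False = True
Step 2: C → W = False → True (false only if C=True, W=False) = True
Step 3: (True) ∧ (True) = True AND True = True

True


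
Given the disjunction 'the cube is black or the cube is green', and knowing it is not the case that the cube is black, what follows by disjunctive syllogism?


Disjunctive syllogism: P ∨ Q, ¬P ⊢ Q
Disjunction: the cube is black ∨ the cube is green
We know it is not the case that the cube is black.
By disjunctive syllogism, the other disjunct must be true.

The cube is green


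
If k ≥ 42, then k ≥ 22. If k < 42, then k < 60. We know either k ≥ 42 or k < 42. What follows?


Constructive dilemma: (P → Q) ∧ (R → S), P ∨ R ⊢ Q ∨ S
Premise 1: k ≥ 42 → k ≥ 22
Premise 2: k < 42 → k < 60
Premise 3: k ≥ 42 ∨ k < 42
Case 1: Assuming k ≥ 42, then by Premise 1, k ≥ 22.
Case 2: Assuming k < 42, then by Premise 2, k < 60.
Since one of k ≥ 42 or k < 42 must hold, we get k ≥ 22 or k < 60.

k ≥ 22 or k < 60.


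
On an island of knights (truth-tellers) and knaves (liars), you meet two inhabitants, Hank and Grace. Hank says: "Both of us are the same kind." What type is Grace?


Hank says: "Both of us are the same kind."
Case 1: Hank is a Knight (truth-teller)
  Statement is true → they ARE the same → Grace is also a Knight
Case 2: Hank is a Knave (liar)
  Statement is false → they are NOT the same → Grace is a Knight
In both cases, Grace is a Knight.

Knight


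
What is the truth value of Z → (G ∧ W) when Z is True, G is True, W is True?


Z = True, G = True, W = True
Step 1: G ∧ W = True AND True = True
Step 2: Z → (True): false only when Z=True and consequent=False.
Result: True

True


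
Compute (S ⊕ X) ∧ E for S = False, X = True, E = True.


S = False, X = True, E = True
Step 1: S ⊕ X = False XOR True = True
Step 2: True ∧ E = True AND True = True
XOR true when exactly one of S,X is true; then AND with E.

True


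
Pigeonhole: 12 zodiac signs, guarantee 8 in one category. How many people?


Pigeonhole: to guarantee k in one of n categories, need (k-1)×n + 1.
k = 8, n = 12
Minimum = (8-1) × 12 + 1 = 7 × 12 + 1

85


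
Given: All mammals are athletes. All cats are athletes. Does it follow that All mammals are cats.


Premise 1: All mammals are athletes.
Premise 2: All cats are athletes.
Conclusion: All mammals are cats.
Fallacy: undistributed middle. athletes is predicate in both.
Counterexample: mammals and cats could be disjoint subsets of athletes.

Invalid


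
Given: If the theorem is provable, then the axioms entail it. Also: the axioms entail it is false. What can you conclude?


Modus tollens: P → Q, ¬Q ⊢ ¬P
P: the theorem is provable
Q: the axioms entail it
We have P → Q and Q is false.
By modus tollens, P must be false.

It is not the case that the theorem is provable


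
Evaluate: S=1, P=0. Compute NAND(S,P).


S AND P = 0
NOT(0) = 1

1


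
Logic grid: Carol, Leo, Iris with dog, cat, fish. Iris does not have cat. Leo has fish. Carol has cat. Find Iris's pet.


From clues:
  Leo → fish
  Carol → cat
By elimination, Iris gets the remaining.

dog


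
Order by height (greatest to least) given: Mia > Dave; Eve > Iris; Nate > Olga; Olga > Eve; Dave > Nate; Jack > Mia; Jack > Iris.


Constraints: Mia > Dave; Eve > Iris; Nate > Olga; Olga > Eve; Dave > Nate; Jack > Mia; Jack > Iris
Method: at each step, the next-highest is the one remaining person who never appears on the smaller side of a constraint between remaining people.
  Step 1: remaining {Nate, Dave, Iris, Jack, Olga, Mia, Eve}; on the smaller side: {Nate, Dave, Iris, Olga, Mia, Eve} → Jack is next (Jack > Mia; Jack > Iris).
  Step 2: remaining {Nate, Dave, Iris, Olga, Mia, Eve}; on the smaller side: {Nate, Dave, Iris, Olga, Eve} → Mia is next (Mia > Dave).
  Step 3: remaining {Nate, Dave, Iris, Olga, Eve}; on the smaller side: {Nate, Iris, Olga, Eve} → Dave is next (Dave > Nate).
  Step 4: remaining {Nate, Iris, Olga, Eve}; on the smaller side: {Iris, Olga, Eve} → Nate is next (Nate > Olga).
  Step 5: remaining {Iris, Olga, Eve}; on the smaller side: {Iris, Eve} → Olga is next (Olga > Eve).
  Step 6: remaining {Iris, Eve}; on the smaller side: {Iris} → Eve is next (Eve > Iris).
  Step 7: only Iris remains → lowest.
Final ranking (highest to lowest):

Jack > Mia > Dave > Nate > Olga > Eve > Iris


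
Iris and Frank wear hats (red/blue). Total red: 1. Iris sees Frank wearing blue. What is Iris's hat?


Total red = 1, Frank = blue
Red accounted for: 0
Remaining for Iris: 1
Iris's hat is red.

red


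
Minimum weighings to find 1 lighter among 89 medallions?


Each weighing has 3 outcomes (left heavy / balance / right heavy), so k weighings distinguish at most 3^k cases; splitting into three near-equal groups achieves this.
Need 3^k ≥ 89: 3^4 = 81 < 89 ≤ 3^5 = 243
k = ⌈log₃(89)⌉ = 5

5


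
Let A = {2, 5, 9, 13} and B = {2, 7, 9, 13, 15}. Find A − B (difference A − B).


A = {2, 5, 9, 13}
B = {2, 7, 9, 13, 15}
Operation: difference A − B
In A but not B: 5

{5}


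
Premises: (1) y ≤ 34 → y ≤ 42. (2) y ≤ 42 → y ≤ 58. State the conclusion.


Hypothetical syllogism: P → Q, Q → R ⊢ P → R
Premise 1: y ≤ 34 → y ≤ 42
Premise 2: y ≤ 42 → y ≤ 58
Chain the implications: the middle term (y ≤ 42) links the two.
Conclusion: If y ≤ 34, then y ≤ 58.

If y ≤ 34, then y ≤ 58.


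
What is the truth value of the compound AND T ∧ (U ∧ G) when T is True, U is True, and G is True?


T = True, U = True, G = True
Step 1: U ∧ G = True AND True = True
Step 2: T ∧ True = True AND True = True
AND is true only when ALL operands are true.

True


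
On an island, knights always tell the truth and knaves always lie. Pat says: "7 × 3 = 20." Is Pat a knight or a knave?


Statement: "7 × 3 = 20."
Actual: 7 × 3 = 21
Claimed: 20
Statement is FALSE → Pat lies → Knave

Knave


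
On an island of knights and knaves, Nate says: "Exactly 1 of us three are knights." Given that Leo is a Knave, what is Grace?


Nate claims exactly 1 knights among Nate, Leo, Grace.
Given: Leo is a Knave.

Case 1: Nate is a Knight (tells truth)
  Then exactly 1 of the three are knights.
  Counting Nate, Leo: 1 knight(s) so far. Need 0 more → Grace = Knave.
Case 2: Nate is a Knave (lies)
  Then the count is NOT 1.
  If Grace = Knight, count = 1 = 1 → claim would be true, contradicts lie.
  If Grace = Knave, count = 0 ≠ 1 → lie confirmed ✓

Grace is a Knave.

Knave


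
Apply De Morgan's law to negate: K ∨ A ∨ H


De Morgan's law: ¬(P ∨ Q ∨ R) ≡ ¬P ∧ ¬Q ∧ ¬R
¬(K ∨ A ∨ H) = ¬K ∧ ¬A ∧ ¬H

¬K ∧ ¬A ∧ ¬H


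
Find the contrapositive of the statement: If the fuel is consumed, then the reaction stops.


Original: If the fuel is consumed, then the reaction stops
Contrapositive: If ¬Q, then ¬P
Negate Q: not (the reaction stops)
Negate P: not (the fuel is consumed)

If not (the reaction stops), then not (the fuel is consumed).


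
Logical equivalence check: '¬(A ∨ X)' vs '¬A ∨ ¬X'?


Expression 1: ¬(A ∨ X)
Expression 2: ¬A ∨ ¬X
Truth table (A X | Expr1 Expr2):
  T T |   F     F
  T F |   F     T   ← differ
  F T |   F     T   ← differ
  F F |   T     T
Counterexample: A=T, X=F gives Expr1 = F but Expr2 = T, so the expressions are NOT logically equivalent.

No


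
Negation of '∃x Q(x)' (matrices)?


Original: ∃x Q(x)
Rule: ¬∀→∃, ¬∃→∀, negate predicate.
Negation: ∀x ¬Q(x)

∀x ¬Q(x)


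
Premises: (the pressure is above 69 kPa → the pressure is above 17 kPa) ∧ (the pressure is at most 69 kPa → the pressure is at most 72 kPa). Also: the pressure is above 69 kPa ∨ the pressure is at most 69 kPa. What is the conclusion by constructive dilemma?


Constructive dilemma: (P → Q) ∧ (R → S), P ∨ R ⊢ Q ∨ S
Premise 1: the pressure is above 69 kPa → the pressure is above 17 kPa
Premise 2: the pressure is at most 69 kPa → the pressure is at most 72 kPa
Premise 3: the pressure is above 69 kPa ∨ the pressure is at most 69 kPa
Case 1: Assuming the pressure is above 69 kPa, then by Premise 1, the pressure is above 17 kPa.
Case 2: Assuming the pressure is at most 69 kPa, then by Premise 2, the pressure is at most 72 kPa.
Since one of the pressure is above 69 kPa or the pressure is at most 69 kPa must hold, we get the pressure is above 17 kPa or the pressure is at most 72 kPa.

The pressure is above 17 kPa or the pressure is at most 72 kPa.


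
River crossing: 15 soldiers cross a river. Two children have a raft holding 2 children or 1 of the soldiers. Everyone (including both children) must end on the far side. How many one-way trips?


Per crossing of one of the soldiers: children→, one←, one of the soldiers→, one← = 4 trips
15 × 4 = 60, + 1 final children→ = 61
Minimum trips = 61

61


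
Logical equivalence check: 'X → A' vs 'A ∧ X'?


Expression 1: X → A
Expression 2: A ∧ X
Truth table (X A | Expr1 Expr2):
  T T |   T     T
  T F |   F     F
  F T |   T     F   ← differ
  F F |   T     F   ← differ
Counterexample: X=F, A=T gives Expr1 = T but Expr2 = F, so the expressions are NOT logically equivalent.

No


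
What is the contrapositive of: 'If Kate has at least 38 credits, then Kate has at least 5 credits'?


Original: If Kate has at least 38 credits, then Kate has at least 5 credits
Contrapositive: If ¬Q, then ¬P
Negate Q: not (Kate has at least 5 credits)
Negate P: not (Kate has at least 38 credits)

If not (Kate has at least 5 credits), then not (Kate has at least 38 credits).


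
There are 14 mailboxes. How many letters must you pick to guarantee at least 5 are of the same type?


Pigeonhole: to guarantee k in one of n categories, need (k-1)×n + 1.
k = 5, n = 14
Minimum = (5-1) × 14 + 1 = 4 × 14 + 1

57


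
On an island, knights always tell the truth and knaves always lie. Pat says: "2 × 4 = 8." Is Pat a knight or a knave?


Statement: "2 × 4 = 8."
Actual: 2 × 4 = 8
Claimed: 8
Statement is TRUE → Pat tells the truth → Knight

Knight


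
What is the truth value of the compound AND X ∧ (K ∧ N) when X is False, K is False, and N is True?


X = False, K = False, N = True
Step 1: K ∧ N = False AND True = False
Step 2: X ∧ False = False AND False = False
AND is true only when ALL operands are true.

False
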